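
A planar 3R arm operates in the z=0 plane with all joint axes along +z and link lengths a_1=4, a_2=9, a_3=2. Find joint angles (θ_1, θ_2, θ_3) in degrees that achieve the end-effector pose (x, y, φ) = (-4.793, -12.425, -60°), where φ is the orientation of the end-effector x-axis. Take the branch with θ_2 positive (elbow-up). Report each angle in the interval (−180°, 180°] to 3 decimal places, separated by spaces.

wrist centre = target − a_3·(cos φ, sin φ) = (-5.7930, -10.6929)
cos θ_2 = (147.8980−4²−9²)/(2·4·9) = 0.7069; θ_2 = 45.0154° (elbow-up)
β = atan2(-10.6929,-5.7930) = -118.4470°; ψ = atan2(6.3657,10.3623) = 31.5630°
θ_1 = β − ψ = -150.0100°
θ_3 = φ − θ_1 − θ_2 = 44.9946° (wrapped to (-180°,180°])

-150.010 45.015 44.995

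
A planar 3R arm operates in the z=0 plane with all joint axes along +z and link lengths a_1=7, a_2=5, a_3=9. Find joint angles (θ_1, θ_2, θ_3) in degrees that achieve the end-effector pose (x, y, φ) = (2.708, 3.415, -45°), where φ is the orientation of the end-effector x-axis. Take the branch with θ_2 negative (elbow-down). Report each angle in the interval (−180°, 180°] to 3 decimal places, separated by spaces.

wrist centre = target − a_3·(cos φ, sin φ) = (-3.6560, 9.7790)
cos θ_2 = (108.9941−7²−5²)/(2·7·5) = 0.4999; θ_2 = -60.0055° (elbow-down)
β = atan2(9.7790,-3.6560) = 110.4988°; ψ = atan2(-4.3304,9.4996) = -24.5058°
θ_1 = β − ψ = 135.0045°
θ_3 = φ − θ_1 − θ_2 = -119.9990° (wrapped to (-180°,180°])

135.005 -60.006 -119.999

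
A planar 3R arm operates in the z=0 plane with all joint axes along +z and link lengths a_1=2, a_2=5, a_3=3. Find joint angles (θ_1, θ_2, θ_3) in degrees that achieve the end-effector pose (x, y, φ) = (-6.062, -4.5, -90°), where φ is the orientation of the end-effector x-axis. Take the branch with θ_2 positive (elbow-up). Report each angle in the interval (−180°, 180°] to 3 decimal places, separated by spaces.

149.995 60.007 59.998

wrist centre = target − a_3·(cos φ, sin φ) = (-6.0620, -1.5000)
cos θ_2 = (38.9978−2²−5²)/(2·2·5) = 0.4999; θ_2 = 60.0071° (elbow-up)
β = atan2(-1.5000,-6.0620) = -166.1017°; ψ = atan2(4.3304,4.4995) = 43.9034°
θ_1 = β − ψ = -210.0051°
θ_3 = φ − θ_1 − θ_2 = 59.9980° (wrapped to (-180°,180°])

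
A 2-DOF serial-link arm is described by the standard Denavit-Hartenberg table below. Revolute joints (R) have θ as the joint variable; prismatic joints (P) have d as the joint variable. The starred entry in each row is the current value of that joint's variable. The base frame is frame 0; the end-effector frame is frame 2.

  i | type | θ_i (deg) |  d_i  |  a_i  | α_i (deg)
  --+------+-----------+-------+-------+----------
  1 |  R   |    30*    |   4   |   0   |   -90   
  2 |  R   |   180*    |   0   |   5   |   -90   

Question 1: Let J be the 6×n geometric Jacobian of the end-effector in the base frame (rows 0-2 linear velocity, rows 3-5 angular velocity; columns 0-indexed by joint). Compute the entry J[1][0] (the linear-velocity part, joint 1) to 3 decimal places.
-4.330

axis z_0 = ẑ; lever o_n−o_0 = (-4.3301,-2.5000,4.0000)
cross product → J_v[:, 0] = (2.5000,-4.3301,0.0000)
J_ω[:, 0] = z_0
entry J[1][0] = -4.3301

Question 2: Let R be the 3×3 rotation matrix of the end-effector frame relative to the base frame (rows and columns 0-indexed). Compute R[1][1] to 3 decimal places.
-0.866

End-effector y-axis (col 1 of R) = (0.5000,-0.8660,0.0000)
R[1][1] = -0.8660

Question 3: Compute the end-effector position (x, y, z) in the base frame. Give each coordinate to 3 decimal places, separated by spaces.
-4.330 -2.500 4.000

after link 1: o_1 = (0.0000, 0.0000, 4.0000)
after link 2: o_2 = (-4.3301, -2.5000, 4.0000)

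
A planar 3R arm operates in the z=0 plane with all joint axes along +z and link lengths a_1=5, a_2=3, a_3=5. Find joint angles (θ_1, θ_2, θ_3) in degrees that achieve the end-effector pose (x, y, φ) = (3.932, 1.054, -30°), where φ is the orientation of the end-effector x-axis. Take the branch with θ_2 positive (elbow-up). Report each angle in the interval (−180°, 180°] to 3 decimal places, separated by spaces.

wrist centre = target − a_3·(cos φ, sin φ) = (-0.3981, 3.5540)
cos θ_2 = (12.7894−5²−3²)/(2·5·3) = -0.7070; θ_2 = 134.9929° (elbow-up)
β = atan2(3.5540,-0.3981) = 96.3918°; ψ = atan2(2.1216,2.8789) = 36.3877°
θ_1 = β − ψ = 60.0041°
θ_3 = φ − θ_1 − θ_2 = 135.0030° (wrapped to (-180°,180°])

60.004 134.993 135.003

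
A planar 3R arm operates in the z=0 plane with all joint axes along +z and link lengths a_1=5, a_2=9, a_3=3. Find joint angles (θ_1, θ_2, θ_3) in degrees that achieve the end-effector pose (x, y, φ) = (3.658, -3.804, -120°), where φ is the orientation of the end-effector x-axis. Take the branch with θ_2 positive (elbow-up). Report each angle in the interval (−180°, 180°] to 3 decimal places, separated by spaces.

-134.994 149.998 -135.004

wrist centre = target − a_3·(cos φ, sin φ) = (5.1580, -1.2059)
cos θ_2 = (28.0592−5²−9²)/(2·5·9) = -0.8660; θ_2 = 149.9981° (elbow-up)
β = atan2(-1.2059,5.1580) = -13.1592°; ψ = atan2(4.5003,-2.7941) = 121.8349°
θ_1 = β − ψ = -134.9941°
θ_3 = φ − θ_1 − θ_2 = -135.0040° (wrapped to (-180°,180°])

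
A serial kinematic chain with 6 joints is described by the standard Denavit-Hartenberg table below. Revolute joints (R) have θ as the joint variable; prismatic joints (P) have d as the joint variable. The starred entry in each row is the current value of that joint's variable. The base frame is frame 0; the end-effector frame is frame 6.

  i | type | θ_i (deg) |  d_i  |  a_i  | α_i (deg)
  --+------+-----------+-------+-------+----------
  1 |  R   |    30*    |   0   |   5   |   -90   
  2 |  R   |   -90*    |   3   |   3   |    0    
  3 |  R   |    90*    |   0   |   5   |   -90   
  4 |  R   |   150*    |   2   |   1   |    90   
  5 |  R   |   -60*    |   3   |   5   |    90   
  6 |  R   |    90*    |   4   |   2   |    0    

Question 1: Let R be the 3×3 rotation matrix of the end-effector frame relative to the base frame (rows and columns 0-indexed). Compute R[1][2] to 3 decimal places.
0.750

End-effector z-axis (col 2 of R) = (0.4330,0.7500,0.5000)
R[1][2] = 0.7500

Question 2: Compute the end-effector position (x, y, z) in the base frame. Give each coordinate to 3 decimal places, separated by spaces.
after link 1: o_1 = (4.3301, 2.5000, 0.0000)
after link 2: o_2 = (2.8301, 5.0981, 3.0000)
after link 3: o_3 = (7.1603, 7.5981, 3.0000)
after link 4: o_4 = (6.6603, 6.7321, 1.0000)
after link 5: o_5 = (8.0083, 3.0670, 5.3301)
after link 6: o_6 = (11.4724, 5.0670, 7.3301)

11.472 5.067 7.330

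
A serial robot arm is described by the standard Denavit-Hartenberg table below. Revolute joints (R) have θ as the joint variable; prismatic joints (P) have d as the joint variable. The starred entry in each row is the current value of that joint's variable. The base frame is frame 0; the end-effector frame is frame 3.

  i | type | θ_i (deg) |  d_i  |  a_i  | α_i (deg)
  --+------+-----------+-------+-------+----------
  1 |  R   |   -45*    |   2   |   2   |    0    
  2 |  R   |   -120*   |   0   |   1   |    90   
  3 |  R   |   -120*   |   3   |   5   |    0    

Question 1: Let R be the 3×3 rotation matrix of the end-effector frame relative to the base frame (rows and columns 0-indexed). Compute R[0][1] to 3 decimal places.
End-effector y-axis (col 1 of R) = (-0.8365,-0.2241,-0.5000)
R[0][1] = -0.8365

-0.837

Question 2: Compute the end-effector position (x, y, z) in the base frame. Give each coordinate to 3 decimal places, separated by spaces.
2.087 1.872 -2.330

after link 1: o_1 = (1.4142, -1.4142, 2.0000)
after link 2: o_2 = (0.4483, -1.6730, 2.0000)
after link 3: o_3 = (2.0866, 1.8718, -2.3301)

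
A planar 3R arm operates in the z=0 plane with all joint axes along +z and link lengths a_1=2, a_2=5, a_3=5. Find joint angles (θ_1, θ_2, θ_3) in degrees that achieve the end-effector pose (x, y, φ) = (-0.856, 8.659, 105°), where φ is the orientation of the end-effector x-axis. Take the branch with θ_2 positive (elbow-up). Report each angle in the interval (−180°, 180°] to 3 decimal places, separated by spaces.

-30.012 135.008 0.004

wrist centre = target − a_3·(cos φ, sin φ) = (0.4381, 3.8294)
cos θ_2 = (14.8560−2²−5²)/(2·2·5) = -0.7072; θ_2 = 135.0075° (elbow-up)
β = atan2(3.8294,0.4381) = 83.4735°; ψ = atan2(3.5351,-1.5360) = 113.4851°
θ_1 = β − ψ = -30.0116°
θ_3 = φ − θ_1 − θ_2 = 0.0041° (wrapped to (-180°,180°])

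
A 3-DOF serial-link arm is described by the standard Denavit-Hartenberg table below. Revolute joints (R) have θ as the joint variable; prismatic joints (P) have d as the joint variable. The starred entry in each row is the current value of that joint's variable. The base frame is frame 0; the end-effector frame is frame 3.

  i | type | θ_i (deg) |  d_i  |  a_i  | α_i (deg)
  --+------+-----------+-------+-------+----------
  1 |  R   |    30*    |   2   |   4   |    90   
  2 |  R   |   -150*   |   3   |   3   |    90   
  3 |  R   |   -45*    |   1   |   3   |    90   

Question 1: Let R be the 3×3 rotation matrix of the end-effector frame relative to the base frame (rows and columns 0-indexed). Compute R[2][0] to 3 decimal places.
End-effector x-axis (col 0 of R) = (-0.8839,0.3062,-0.3536)
R[2][0] = -0.3536

-0.354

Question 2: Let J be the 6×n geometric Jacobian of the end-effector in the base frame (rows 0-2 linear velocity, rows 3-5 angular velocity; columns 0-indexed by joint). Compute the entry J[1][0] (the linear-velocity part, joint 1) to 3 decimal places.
axis z_0 = ẑ; lever o_n−o_0 = (-0.3706,-1.2286,0.3054)
cross product → J_v[:, 0] = (1.2286,-0.3706,0.0000)
J_ω[:, 0] = z_0
entry J[1][0] = -0.3706

-0.371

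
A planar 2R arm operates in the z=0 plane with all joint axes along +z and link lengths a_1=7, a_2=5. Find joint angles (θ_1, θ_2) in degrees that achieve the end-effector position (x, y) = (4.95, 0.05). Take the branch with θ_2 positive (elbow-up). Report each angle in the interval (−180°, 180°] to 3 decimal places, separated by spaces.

-45.003 134.997

cos θ_2 = (24.5050−7²−5²)/(2·7·5) = -0.7071; θ_2 = 134.9971° (elbow-up)
β = atan2(0.0500,4.9500) = 0.5787°; ψ = atan2(3.5357,3.4646) = 45.5816°
θ_1 = β − ψ = -45.0029°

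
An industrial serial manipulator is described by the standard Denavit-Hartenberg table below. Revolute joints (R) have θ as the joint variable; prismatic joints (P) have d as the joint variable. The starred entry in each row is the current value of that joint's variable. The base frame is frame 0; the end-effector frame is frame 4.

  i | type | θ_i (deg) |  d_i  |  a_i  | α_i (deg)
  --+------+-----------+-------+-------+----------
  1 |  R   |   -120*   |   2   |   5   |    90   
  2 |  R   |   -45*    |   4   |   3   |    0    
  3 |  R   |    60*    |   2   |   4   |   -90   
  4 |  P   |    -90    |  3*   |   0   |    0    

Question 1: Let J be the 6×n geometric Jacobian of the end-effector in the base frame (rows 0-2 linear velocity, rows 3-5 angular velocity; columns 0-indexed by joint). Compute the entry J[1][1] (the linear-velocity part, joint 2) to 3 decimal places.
1.569

axis z_1 = (-0.8660,0.5000,0.0000); lever o_n−o_1 = (-7.8004,-1.5108,1.8117)
cross product → J_v[:, 1] = (0.9059,1.5690,5.2086)
J_ω[:, 1] = z_1
entry J[1][1] = 1.5690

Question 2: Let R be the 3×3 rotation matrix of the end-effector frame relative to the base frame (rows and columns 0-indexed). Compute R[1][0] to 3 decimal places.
End-effector x-axis (col 0 of R) = (-0.8660,0.5000,0.0000)
R[1][0] = 0.5000

0.500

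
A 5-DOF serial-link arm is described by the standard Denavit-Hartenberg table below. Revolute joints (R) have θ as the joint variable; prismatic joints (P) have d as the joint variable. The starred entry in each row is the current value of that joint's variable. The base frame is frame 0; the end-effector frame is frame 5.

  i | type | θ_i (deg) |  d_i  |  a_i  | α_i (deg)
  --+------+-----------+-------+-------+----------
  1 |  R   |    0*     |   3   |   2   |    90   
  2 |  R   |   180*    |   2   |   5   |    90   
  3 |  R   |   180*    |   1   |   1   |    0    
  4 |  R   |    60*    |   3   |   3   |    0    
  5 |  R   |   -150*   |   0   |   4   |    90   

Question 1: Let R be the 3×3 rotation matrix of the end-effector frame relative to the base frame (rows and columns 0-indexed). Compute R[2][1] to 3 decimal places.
End-effector y-axis (col 1 of R) = (0.0000,-0.0000,1.0000)
R[2][1] = 1.0000

1.000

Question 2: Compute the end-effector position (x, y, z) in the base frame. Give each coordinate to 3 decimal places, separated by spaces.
after link 1: o_1 = (2.0000, 0.0000, 3.0000)
after link 2: o_2 = (-3.0000, -2.0000, 3.0000)
after link 3: o_3 = (-2.0000, -2.0000, 4.0000)
after link 4: o_4 = (-0.5000, 0.5981, 7.0000)
after link 5: o_5 = (-0.5000, -3.4019, 7.0000)

-0.500 -3.402 7.000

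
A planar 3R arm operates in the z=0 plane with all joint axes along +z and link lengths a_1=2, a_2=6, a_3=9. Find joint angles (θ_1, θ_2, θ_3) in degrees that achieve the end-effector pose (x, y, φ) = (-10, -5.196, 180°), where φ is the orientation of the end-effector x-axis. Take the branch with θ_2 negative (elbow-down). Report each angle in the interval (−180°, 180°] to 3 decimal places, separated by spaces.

0.004 -120.004 -60.000

wrist centre = target − a_3·(cos φ, sin φ) = (-1.0000, -5.1960)
cos θ_2 = (27.9984−2²−6²)/(2·2·6) = -0.5001; θ_2 = -120.0044° (elbow-down)
β = atan2(-5.1960,-1.0000) = -100.8937°; ψ = atan2(-5.1959,-1.0004) = -100.8981°
θ_1 = β − ψ = 0.0044°
θ_3 = φ − θ_1 − θ_2 = -60.0000° (wrapped to (-180°,180°])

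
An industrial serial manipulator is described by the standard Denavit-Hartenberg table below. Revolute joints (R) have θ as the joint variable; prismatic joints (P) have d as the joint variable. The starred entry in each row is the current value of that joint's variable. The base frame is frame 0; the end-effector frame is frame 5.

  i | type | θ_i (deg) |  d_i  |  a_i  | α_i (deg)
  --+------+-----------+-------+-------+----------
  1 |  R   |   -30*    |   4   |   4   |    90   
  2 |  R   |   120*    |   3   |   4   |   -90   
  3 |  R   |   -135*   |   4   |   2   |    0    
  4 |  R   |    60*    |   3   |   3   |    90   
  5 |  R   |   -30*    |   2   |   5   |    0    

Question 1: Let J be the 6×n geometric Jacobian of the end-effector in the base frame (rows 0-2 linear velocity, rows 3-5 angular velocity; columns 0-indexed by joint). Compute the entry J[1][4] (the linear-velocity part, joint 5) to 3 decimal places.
-0.055

axis z_4 = (0.2888,-0.4656,-0.8365); lever o_n−o_4 = (-0.1239,-5.3558,0.5475)
cross product → J_v[:, 4] = (-4.7352,-0.0545,-1.6047)
J_ω[:, 4] = z_4
entry J[1][4] = -0.0545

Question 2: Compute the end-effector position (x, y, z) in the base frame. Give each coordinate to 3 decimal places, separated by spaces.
after link 1: o_1 = (3.4641, -2.0000, 4.0000)
after link 2: o_2 = (0.2321, -3.5981, 7.4641)
after link 3: o_3 = (-2.8627, -3.4443, 4.2394)
after link 4: o_4 = (-6.8978, -4.4607, 3.4118)
after link 5: o_5 = (-7.0217, -9.8165, 3.9593)

-7.022 -9.817 3.959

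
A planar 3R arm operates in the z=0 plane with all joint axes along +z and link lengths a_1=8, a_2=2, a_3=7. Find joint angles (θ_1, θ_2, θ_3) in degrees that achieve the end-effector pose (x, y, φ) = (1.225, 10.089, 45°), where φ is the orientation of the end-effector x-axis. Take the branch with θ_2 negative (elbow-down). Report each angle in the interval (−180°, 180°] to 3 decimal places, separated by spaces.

134.997 -150.005 60.009

wrist centre = target − a_3·(cos φ, sin φ) = (-3.7247, 5.1393)
cos θ_2 = (40.2857−8²−2²)/(2·8·2) = -0.8661; θ_2 = -150.0055° (elbow-down)
β = atan2(5.1393,-3.7247) = 125.9333°; ψ = atan2(-0.9998,6.2679) = -9.0633°
θ_1 = β − ψ = 134.9966°
θ_3 = φ − θ_1 − θ_2 = 60.0089° (wrapped to (-180°,180°])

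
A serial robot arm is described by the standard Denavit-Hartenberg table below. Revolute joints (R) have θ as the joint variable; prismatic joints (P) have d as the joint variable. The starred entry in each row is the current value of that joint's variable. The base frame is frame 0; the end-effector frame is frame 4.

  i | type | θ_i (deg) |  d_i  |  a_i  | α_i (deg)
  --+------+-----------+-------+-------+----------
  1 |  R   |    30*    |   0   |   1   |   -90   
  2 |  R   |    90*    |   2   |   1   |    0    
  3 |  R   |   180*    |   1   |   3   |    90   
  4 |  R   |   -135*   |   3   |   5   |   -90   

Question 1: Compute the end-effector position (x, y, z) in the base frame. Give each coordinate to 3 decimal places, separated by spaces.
-1.464 -1.464 -1.536

after link 1: o_1 = (0.8660, 0.5000, 0.0000)
after link 2: o_2 = (-0.1340, 2.2321, -1.0000)
after link 3: o_3 = (-0.6340, 3.0981, 2.0000)
after link 4: o_4 = (-1.4643, -1.4638, -1.5355)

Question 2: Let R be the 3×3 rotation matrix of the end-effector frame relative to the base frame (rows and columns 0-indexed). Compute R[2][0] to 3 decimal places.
End-effector x-axis (col 0 of R) = (0.3536,-0.6124,-0.7071)
R[2][0] = -0.7071

-0.707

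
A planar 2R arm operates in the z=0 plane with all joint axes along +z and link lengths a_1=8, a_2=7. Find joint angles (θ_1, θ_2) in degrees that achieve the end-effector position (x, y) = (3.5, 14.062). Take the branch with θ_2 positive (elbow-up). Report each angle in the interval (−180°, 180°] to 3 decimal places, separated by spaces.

cos θ_2 = (209.9898−8²−7²)/(2·8·7) = 0.8660; θ_2 = 30.0051° (elbow-up)
β = atan2(14.0620,3.5000) = 76.0232°; ψ = atan2(3.5005,14.0619) = 13.9790°
θ_1 = β − ψ = 62.0442°

62.044 30.005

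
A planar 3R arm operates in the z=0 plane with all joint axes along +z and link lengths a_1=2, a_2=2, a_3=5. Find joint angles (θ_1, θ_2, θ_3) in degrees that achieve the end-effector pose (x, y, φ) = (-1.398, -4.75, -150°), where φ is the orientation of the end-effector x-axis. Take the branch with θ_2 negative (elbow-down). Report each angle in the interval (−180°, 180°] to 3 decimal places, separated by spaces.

-15.016 -44.969 -90.014

wrist centre = target − a_3·(cos φ, sin φ) = (2.9321, -2.2500)
cos θ_2 = (13.6599−2²−2²)/(2·2·2) = 0.7075; θ_2 = -44.9695° (elbow-down)
β = atan2(-2.2500,2.9321) = -37.5012°; ψ = atan2(-1.4135,3.4150) = -22.4847°
θ_1 = β − ψ = -15.0165°
θ_3 = φ − θ_1 − θ_2 = -90.0140° (wrapped to (-180°,180°])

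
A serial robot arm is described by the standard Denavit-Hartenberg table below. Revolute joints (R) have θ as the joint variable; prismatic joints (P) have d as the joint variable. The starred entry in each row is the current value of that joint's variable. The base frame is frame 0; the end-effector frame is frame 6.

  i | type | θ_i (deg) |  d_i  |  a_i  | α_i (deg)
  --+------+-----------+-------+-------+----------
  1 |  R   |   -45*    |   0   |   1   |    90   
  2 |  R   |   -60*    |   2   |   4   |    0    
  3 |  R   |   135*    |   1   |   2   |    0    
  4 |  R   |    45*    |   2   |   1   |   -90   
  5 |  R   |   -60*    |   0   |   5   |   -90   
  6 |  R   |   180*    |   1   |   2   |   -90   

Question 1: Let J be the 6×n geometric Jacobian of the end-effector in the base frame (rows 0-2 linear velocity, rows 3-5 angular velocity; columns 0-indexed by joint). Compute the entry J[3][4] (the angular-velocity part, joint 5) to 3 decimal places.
-0.612

axis z_4 = (-0.6124,0.6124,-0.5000); lever o_n−o_4 = (-2.3201,-0.6470,2.0490)
cross product → J_v[:, 4] = (0.9313,2.4148,1.8170)
J_ω[:, 4] = z_4
entry J[3][4] = -0.6124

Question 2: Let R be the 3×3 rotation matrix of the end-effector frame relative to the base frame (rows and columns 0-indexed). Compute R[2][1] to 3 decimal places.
End-effector y-axis (col 1 of R) = (-0.0474,-0.6597,-0.7500)
R[2][1] = -0.7500

-0.750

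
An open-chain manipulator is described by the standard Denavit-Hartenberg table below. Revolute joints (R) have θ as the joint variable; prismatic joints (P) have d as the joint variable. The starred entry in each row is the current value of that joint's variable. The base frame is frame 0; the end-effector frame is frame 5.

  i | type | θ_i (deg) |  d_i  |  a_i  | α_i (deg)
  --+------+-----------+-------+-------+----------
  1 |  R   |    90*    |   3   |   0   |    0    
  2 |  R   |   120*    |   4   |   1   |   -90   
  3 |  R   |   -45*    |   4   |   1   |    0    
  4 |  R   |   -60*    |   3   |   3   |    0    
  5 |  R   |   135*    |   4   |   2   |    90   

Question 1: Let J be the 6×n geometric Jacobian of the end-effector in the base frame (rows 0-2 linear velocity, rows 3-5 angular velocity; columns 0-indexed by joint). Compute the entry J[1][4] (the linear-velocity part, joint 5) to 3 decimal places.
axis z_4 = (0.5000,-0.8660,0.0000); lever o_n−o_4 = (0.5000,-4.3301,-1.0000)
cross product → J_v[:, 4] = (0.8660,0.5000,-1.7321)
J_ω[:, 4] = z_4
entry J[1][4] = 0.5000

0.500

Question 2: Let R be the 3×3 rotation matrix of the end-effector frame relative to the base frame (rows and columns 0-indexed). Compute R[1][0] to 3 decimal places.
-0.433

End-effector x-axis (col 0 of R) = (-0.7500,-0.4330,-0.5000)
R[1][0] = -0.4330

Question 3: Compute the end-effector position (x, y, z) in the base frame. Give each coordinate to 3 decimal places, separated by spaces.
3.194 -10.858 9.605

after link 1: o_1 = (0.0000, 0.0000, 3.0000)
after link 2: o_2 = (-0.8660, -0.5000, 7.0000)
after link 3: o_3 = (0.5216, -4.3177, 7.7071)
after link 4: o_4 = (2.6940, -6.5275, 10.6049)
after link 5: o_5 = (3.1940, -10.8576, 9.6049)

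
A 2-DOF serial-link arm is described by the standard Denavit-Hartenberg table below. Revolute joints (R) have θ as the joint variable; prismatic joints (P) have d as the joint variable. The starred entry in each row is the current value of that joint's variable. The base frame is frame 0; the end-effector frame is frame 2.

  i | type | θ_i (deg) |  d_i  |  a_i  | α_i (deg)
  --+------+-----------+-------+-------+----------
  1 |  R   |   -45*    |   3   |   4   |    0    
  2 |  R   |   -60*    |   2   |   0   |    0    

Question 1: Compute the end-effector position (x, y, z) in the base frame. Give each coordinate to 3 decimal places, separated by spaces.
after link 1: o_1 = (2.8284, -2.8284, 3.0000)
after link 2: o_2 = (2.8284, -2.8284, 5.0000)

2.828 -2.828 5.000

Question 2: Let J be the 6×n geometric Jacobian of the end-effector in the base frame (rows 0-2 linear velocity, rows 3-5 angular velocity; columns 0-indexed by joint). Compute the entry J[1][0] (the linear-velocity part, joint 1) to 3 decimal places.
2.828

axis z_0 = ẑ; lever o_n−o_0 = (2.8284,-2.8284,5.0000)
cross product → J_v[:, 0] = (2.8284,2.8284,-0.0000)
J_ω[:, 0] = z_0
entry J[1][0] = 2.8284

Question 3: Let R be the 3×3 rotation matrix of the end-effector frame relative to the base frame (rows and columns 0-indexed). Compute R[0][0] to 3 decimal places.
-0.259

End-effector x-axis (col 0 of R) = (-0.2588,-0.9659,0.0000)
R[0][0] = -0.2588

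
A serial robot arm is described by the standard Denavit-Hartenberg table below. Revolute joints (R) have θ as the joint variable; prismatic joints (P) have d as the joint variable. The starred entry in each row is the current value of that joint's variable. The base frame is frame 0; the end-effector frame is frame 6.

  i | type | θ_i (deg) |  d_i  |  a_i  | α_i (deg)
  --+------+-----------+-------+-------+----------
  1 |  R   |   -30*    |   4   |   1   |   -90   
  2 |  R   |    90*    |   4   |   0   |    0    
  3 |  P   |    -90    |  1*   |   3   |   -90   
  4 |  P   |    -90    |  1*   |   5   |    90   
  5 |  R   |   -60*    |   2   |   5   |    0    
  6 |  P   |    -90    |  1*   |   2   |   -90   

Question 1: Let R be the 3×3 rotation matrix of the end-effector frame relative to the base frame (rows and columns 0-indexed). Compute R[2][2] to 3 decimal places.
0.866

End-effector z-axis (col 2 of R) = (0.2500,0.4330,0.8660)
R[2][2] = 0.8660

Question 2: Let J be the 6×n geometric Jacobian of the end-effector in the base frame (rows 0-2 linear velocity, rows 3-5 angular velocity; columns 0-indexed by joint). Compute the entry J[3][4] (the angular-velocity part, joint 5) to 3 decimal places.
axis z_4 = (-0.8660,0.5000,-0.0000); lever o_n−o_4 = (-2.2141,2.1651,5.3301)
cross product → J_v[:, 4] = (2.6651,4.6160,-0.7679)
J_ω[:, 4] = z_4
entry J[3][4] = -0.8660

-0.866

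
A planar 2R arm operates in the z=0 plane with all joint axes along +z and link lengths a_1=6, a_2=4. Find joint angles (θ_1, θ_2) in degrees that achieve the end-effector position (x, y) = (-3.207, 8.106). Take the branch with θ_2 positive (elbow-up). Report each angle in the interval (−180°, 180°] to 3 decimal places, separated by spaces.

cos θ_2 = (75.9921−6²−4²)/(2·6·4) = 0.4998; θ_2 = 60.0109° (elbow-up)
β = atan2(8.1060,-3.2070) = 111.5854°; ψ = atan2(3.4645,7.9993) = 23.4172°
θ_1 = β − ψ = 88.1681°

88.168 60.011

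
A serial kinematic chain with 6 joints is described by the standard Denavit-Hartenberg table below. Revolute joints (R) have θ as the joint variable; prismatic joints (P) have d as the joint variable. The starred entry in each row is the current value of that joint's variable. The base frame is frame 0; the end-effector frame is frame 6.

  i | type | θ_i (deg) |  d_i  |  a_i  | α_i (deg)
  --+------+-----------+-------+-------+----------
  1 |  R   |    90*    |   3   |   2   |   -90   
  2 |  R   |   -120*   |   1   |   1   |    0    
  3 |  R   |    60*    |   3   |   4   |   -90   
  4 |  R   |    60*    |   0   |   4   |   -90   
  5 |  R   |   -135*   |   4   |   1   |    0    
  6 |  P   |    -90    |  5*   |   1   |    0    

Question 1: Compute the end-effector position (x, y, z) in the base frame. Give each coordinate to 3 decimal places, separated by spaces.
2.739 0.249 1.700

after link 1: o_1 = (0.0000, 2.0000, 3.0000)
after link 2: o_2 = (-1.0000, 1.5000, 3.8660)
after link 3: o_3 = (-4.0000, 3.5000, 7.3301)
after link 4: o_4 = (-0.5359, 4.5000, 9.0622)
after link 5: o_5 = (0.8517, 3.2035, 5.4024)
after link 6: o_6 = (2.7394, 0.2493, 1.6998)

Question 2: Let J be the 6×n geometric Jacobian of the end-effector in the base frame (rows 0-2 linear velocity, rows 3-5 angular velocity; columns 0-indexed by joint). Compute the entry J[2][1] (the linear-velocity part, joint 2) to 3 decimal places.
1.751

axis z_1 = (-1.0000,0.0000,0.0000); lever o_n−o_1 = (2.7394,-1.7507,-1.3002)
cross product → J_v[:, 1] = (0.0000,-1.3002,1.7507)
J_ω[:, 1] = z_1
entry J[2][1] = 1.7507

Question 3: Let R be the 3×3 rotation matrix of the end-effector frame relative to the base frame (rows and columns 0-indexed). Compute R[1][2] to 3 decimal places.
-0.433

End-effector z-axis (col 2 of R) = (0.5000,-0.4330,-0.7500)
R[1][2] = -0.4330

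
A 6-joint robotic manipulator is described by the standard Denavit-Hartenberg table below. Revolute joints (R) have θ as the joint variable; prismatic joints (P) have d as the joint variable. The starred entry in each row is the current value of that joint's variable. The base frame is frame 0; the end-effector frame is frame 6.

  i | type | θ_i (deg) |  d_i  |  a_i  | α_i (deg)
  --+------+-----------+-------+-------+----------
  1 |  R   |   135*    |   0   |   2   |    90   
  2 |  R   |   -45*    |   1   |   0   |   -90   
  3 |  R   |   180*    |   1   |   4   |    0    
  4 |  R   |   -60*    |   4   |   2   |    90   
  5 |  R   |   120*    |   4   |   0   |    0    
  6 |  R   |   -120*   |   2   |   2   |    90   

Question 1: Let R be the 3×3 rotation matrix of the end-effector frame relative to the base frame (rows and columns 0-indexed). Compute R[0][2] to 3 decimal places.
End-effector z-axis (col 2 of R) = (0.5000,-0.5000,-0.7071)
R[0][2] = 0.5000

0.500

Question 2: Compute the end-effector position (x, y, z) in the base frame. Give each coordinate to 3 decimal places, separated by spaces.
after link 1: o_1 = (-1.4142, 1.4142, 0.0000)
after link 2: o_2 = (-0.7071, 2.1213, 0.0000)
after link 3: o_3 = (0.7929, 0.6213, 3.5355)
after link 4: o_4 = (-1.9319, 0.8966, 7.0711)
after link 5: o_5 = (-5.0781, 1.2144, 4.6216)
after link 6: o_6 = (-7.3760, -0.3514, 4.1039)

-7.376 -0.351 4.104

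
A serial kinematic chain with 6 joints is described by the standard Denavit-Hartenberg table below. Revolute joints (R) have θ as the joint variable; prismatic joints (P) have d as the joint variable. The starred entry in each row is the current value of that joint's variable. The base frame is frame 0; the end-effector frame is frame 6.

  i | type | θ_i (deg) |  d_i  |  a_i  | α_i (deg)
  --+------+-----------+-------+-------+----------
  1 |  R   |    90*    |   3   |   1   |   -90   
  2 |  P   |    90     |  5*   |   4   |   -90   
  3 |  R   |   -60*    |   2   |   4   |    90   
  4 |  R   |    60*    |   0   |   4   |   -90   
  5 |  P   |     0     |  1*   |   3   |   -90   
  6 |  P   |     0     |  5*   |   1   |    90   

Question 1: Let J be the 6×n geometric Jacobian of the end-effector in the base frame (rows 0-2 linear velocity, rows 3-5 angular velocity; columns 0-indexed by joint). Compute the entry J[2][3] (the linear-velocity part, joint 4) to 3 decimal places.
3.714

axis z_3 = (-0.5000,-0.0000,0.8660); lever o_n−o_3 = (-0.2141,-7.4282,-5.8971)
cross product → J_v[:, 3] = (6.4330,-3.1340,3.7141)
J_ω[:, 3] = z_3
entry J[2][3] = 3.7141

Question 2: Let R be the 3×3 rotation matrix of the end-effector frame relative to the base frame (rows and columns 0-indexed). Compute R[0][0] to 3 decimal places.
-0.433

End-effector x-axis (col 0 of R) = (-0.4330,-0.8660,-0.2500)
R[0][0] = -0.4330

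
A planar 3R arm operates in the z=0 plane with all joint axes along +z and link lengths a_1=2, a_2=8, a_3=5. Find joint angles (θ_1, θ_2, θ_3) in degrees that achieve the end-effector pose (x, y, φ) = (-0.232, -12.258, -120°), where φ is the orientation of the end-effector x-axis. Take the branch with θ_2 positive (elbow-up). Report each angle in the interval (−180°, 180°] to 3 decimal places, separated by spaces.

-150.007 90.009 -60.001

wrist centre = target − a_3·(cos φ, sin φ) = (2.2680, -7.9279)
cos θ_2 = (67.9950−2²−8²)/(2·2·8) = -0.0002; θ_2 = 90.0090° (elbow-up)
β = atan2(-7.9279,2.2680) = -74.0353°; ψ = atan2(8.0000,1.9987) = 75.9722°
θ_1 = β − ψ = -150.0075°
θ_3 = φ − θ_1 − θ_2 = -60.0015° (wrapped to (-180°,180°])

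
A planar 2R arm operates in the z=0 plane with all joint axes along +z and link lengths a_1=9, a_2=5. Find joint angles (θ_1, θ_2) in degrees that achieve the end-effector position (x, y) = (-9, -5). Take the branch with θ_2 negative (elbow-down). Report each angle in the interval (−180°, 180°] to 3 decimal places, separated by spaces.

-121.891 -90.000

cos θ_2 = (106.0000−9²−5²)/(2·9·5) = 0.0000; θ_2 = -90.0000° (elbow-down)
β = atan2(-5.0000,-9.0000) = -150.9454°; ψ = atan2(-5.0000,9.0000) = -29.0546°
θ_1 = β − ψ = -121.8908°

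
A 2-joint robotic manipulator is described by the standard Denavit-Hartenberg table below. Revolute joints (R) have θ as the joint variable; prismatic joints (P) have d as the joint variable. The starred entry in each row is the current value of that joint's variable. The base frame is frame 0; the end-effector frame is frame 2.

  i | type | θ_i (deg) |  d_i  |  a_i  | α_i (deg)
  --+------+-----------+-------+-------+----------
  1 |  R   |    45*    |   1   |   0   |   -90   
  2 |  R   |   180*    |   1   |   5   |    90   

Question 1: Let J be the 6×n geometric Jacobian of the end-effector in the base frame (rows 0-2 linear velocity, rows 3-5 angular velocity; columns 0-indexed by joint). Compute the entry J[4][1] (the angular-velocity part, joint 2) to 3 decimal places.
0.707

axis z_1 = (-0.7071,0.7071,0.0000); lever o_n−o_1 = (-4.2426,-2.8284,-0.0000)
cross product → J_v[:, 1] = (-0.0000,-0.0000,5.0000)
J_ω[:, 1] = z_1
entry J[4][1] = 0.7071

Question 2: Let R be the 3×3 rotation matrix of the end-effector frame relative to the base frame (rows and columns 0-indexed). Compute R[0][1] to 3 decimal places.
End-effector y-axis (col 1 of R) = (-0.7071,0.7071,0.0000)
R[0][1] = -0.7071

-0.707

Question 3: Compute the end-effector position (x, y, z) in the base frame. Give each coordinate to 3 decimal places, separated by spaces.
after link 1: o_1 = (0.0000, 0.0000, 1.0000)
after link 2: o_2 = (-4.2426, -2.8284, 1.0000)

-4.243 -2.828 1.000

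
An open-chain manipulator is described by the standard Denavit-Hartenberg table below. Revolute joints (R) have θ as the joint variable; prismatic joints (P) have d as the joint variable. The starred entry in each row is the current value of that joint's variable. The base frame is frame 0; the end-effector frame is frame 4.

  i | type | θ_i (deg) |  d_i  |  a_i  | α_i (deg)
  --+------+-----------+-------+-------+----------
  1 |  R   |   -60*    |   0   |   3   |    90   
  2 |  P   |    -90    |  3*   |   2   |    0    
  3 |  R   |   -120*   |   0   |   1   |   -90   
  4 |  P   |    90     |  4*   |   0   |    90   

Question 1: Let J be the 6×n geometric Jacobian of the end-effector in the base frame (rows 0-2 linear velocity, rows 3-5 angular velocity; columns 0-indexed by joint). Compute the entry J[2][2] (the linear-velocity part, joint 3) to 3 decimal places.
axis z_2 = (-0.8660,-0.5000,0.0000); lever o_n−o_2 = (-1.4330,2.4821,-2.9641)
cross product → J_v[:, 2] = (1.4821,-2.5670,-2.8660)
J_ω[:, 2] = z_2
entry J[2][2] = -2.8660

-2.866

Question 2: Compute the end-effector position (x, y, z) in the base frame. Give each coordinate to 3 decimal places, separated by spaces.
after link 1: o_1 = (1.5000, -2.5981, 0.0000)
after link 2: o_2 = (-1.0981, -4.0981, -2.0000)
after link 3: o_3 = (-1.5311, -3.3481, -1.5000)
after link 4: o_4 = (-2.5311, -1.6160, -4.9641)

-2.531 -1.616 -4.964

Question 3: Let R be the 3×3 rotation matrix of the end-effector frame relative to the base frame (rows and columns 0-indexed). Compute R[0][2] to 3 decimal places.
-0.433

End-effector z-axis (col 2 of R) = (-0.4330,0.7500,0.5000)
R[0][2] = -0.4330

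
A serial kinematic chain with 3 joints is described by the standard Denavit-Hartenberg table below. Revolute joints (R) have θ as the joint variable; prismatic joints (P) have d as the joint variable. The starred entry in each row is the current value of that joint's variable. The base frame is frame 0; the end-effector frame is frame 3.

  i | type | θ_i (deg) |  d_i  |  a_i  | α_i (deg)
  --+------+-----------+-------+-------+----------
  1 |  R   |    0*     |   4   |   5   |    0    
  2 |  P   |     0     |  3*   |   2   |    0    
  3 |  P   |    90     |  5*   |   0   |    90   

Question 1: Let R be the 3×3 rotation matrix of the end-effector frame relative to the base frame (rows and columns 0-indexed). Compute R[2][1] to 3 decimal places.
End-effector y-axis (col 1 of R) = (-0.0000,0.0000,1.0000)
R[2][1] = 1.0000

1.000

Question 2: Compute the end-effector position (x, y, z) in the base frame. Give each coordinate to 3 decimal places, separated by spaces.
7.000 0.000 12.000

after link 1: o_1 = (5.0000, 0.0000, 4.0000)
after link 2: o_2 = (7.0000, 0.0000, 7.0000)
after link 3: o_3 = (7.0000, 0.0000, 12.0000)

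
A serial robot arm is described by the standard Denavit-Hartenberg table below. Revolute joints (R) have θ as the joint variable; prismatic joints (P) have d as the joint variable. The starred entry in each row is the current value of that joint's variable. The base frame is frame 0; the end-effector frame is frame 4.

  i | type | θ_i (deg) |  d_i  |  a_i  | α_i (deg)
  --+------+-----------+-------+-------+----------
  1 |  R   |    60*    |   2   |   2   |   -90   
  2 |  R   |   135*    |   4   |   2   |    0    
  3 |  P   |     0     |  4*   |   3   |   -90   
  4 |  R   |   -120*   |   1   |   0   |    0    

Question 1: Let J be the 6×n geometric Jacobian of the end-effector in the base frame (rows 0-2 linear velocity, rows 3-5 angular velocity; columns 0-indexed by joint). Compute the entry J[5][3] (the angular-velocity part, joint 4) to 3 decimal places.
axis z_3 = (-0.3536,-0.6124,0.7071); lever o_n−o_3 = (-0.3536,-0.6124,0.7071)
cross product → J_v[:, 3] = (0.0000,0.0000,0.0000)
J_ω[:, 3] = z_3
entry J[5][3] = 0.7071

0.707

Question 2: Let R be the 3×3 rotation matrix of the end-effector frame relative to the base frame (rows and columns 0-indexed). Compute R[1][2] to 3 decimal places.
-0.612

End-effector z-axis (col 2 of R) = (-0.3536,-0.6124,0.7071)
R[1][2] = -0.6124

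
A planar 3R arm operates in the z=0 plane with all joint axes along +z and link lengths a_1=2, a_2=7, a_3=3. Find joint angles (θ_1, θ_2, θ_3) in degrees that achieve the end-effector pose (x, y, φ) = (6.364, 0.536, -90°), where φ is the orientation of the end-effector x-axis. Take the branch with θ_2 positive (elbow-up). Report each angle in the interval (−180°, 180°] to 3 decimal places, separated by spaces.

wrist centre = target − a_3·(cos φ, sin φ) = (6.3640, 3.5360)
cos θ_2 = (53.0038−2²−7²)/(2·2·7) = 0.0001; θ_2 = 89.9922° (elbow-up)
β = atan2(3.5360,6.3640) = 29.0577°; ψ = atan2(7.0000,2.0009) = 74.0474°
θ_1 = β − ψ = -44.9898°
θ_3 = φ − θ_1 − θ_2 = -135.0025° (wrapped to (-180°,180°])

-44.990 89.992 -135.002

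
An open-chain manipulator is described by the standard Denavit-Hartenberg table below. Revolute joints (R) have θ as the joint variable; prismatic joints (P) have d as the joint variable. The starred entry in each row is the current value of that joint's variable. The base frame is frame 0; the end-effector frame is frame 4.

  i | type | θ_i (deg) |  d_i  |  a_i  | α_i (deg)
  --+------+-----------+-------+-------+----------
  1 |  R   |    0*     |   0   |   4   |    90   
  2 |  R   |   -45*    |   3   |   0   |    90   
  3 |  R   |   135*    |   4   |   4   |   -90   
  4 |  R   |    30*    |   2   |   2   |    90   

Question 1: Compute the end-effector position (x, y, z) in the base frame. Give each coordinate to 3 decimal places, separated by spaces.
after link 1: o_1 = (4.0000, 0.0000, 0.0000)
after link 2: o_2 = (4.0000, -3.0000, 0.0000)
after link 3: o_3 = (-0.8284, -5.8284, -0.8284)
after link 4: o_4 = (-1.9873, -5.6390, 1.7447)

-1.987 -5.639 1.745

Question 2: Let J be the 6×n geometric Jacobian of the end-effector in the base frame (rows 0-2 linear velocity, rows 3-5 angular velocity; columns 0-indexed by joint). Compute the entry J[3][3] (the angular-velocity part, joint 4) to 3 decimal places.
-0.500

axis z_3 = (-0.5000,0.7071,0.5000); lever o_n−o_3 = (-1.1589,0.1895,2.5731)
cross product → J_v[:, 3] = (1.7247,0.7071,0.7247)
J_ω[:, 3] = z_3
entry J[3][3] = -0.5000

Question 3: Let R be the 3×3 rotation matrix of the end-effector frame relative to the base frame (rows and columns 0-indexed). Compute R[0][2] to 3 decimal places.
End-effector z-axis (col 2 of R) = (-0.8624,-0.3536,-0.3624)
R[0][2] = -0.8624

-0.862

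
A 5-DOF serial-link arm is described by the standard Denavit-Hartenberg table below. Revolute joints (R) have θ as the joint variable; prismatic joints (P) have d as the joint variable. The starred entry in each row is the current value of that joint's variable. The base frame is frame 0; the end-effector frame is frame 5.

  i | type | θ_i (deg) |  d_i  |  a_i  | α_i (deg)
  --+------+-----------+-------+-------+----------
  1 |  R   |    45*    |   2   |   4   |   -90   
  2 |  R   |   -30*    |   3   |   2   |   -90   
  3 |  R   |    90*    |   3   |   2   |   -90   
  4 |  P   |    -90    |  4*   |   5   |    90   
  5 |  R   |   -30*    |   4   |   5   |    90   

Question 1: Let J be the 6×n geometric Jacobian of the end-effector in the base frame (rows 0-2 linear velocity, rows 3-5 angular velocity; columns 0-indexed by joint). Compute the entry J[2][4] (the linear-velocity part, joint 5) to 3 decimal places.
-4.330

axis z_4 = (-0.7071,0.7071,0.0000); lever o_n−o_4 = (0.2334,5.8903,-2.5000)
cross product → J_v[:, 4] = (-1.7678,-1.7678,-4.3301)
J_ω[:, 4] = z_4
entry J[2][4] = -4.3301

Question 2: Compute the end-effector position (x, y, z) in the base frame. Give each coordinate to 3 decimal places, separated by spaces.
after link 1: o_1 = (2.8284, 2.8284, 2.0000)
after link 2: o_2 = (1.9319, 6.1745, 3.0000)
after link 3: o_3 = (4.4067, 5.8209, 0.4019)
after link 4: o_4 = (3.7250, 5.1392, -5.9282)
after link 5: o_5 = (3.9584, 11.0295, -8.4282)

3.958 11.030 -8.428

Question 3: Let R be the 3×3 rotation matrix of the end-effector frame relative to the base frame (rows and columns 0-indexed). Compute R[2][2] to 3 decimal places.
End-effector z-axis (col 2 of R) = (0.3536,0.3536,0.8660)
R[2][2] = 0.8660

0.866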